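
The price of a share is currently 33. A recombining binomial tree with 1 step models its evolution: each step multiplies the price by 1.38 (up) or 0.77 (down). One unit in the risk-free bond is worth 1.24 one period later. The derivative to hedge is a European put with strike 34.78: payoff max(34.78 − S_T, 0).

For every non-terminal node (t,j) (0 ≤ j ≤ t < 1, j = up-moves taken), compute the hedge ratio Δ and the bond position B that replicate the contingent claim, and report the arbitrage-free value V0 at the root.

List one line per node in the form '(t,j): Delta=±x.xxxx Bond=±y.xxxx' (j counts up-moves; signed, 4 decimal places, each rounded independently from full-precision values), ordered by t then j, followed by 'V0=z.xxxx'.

Under the risk-neutral measure, an up-move has probability p* = (R−d)/(u−d) = 0.7705 and values discount at R = 1.24.
Terminal payoffs: V(1,0)=9.3700, V(1,1)=0.0000
(0,0): S=33.0000. Δ = (V_up−V_dn)/(S_up−S_dn) = (0.0000−9.3700)/(45.5400−25.4100) = -0.4655. V = [p*·0.0000 + (1−p*)·9.3700]/1.24 = 1.7343. B = V − Δ·S = 17.0949.
Root portfolio cost Δ·33+B reproduces V0=1.7343.

(0,0): Delta=-0.4655 Bond=17.0949
V0=1.7343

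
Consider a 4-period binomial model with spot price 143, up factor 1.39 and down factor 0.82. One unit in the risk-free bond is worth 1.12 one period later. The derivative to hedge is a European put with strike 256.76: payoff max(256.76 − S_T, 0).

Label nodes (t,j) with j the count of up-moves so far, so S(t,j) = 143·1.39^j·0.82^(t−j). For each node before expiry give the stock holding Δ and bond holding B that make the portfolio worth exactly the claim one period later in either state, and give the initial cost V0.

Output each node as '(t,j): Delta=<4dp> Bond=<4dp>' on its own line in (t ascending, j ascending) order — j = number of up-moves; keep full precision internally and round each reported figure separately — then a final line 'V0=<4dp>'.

(0,0): Delta=-0.5214 Bond=118.4560
(1,0): Delta=-0.8079 Bond=166.2610
(1,1): Delta=-0.3693 Bond=102.4394
(2,0): Delta=-1.0000 Bond=204.6875
(2,1): Delta=-0.7058 Bond=169.5847
(2,2): Delta=-0.1906 Bond=65.3647
(3,0): Delta=-1.0000 Bond=229.2500
(3,1): Delta=-1.0000 Bond=229.2500
(3,2): Delta=-0.5497 Bond=154.5513
(3,3): Delta=0.0000 Bond=0.0000
V0=43.8962

No-arbitrage ⇒ martingale measure with p* = (R−d)/(u−d) = 0.5263.
At expiry t=4: V(4,0)=192.1066, V(4,1)=147.1646, V(4,2)=70.9824, V(4,3)=0.0000, V(4,4)=0.0000
(3,0): S=78.8456. Δ = (V_up−V_dn)/(S_up−S_dn) = (147.1646−192.1066)/(109.5954−64.6534) = -1.0000. V = [p*·147.1646 + (1−p*)·192.1066]/1.12 = 150.4044. B = V − Δ·S = 229.2500.
(3,1): S=133.6529. Δ = (V_up−V_dn)/(S_up−S_dn) = (70.9824−147.1646)/(185.7776−109.5954) = -1.0000. V = [p*·70.9824 + (1−p*)·147.1646]/1.12 = 95.5971. B = V − Δ·S = 229.2500.
(3,2): S=226.5580. Δ = (V_up−V_dn)/(S_up−S_dn) = (0.0000−70.9824)/(314.9157−185.7776) = -0.5497. V = [p*·0.0000 + (1−p*)·70.9824]/1.12 = 30.0208. B = V − Δ·S = 154.5513.
(3,3): S=384.0435. Δ = (V_up−V_dn)/(S_up−S_dn) = (0.0000−0.0000)/(533.8205−314.9157) = 0.0000. V = [p*·0.0000 + (1−p*)·0.0000]/1.12 = 0.0000. B = V − Δ·S = 0.0000.
(2,0): S=96.1532. Δ = (V_up−V_dn)/(S_up−S_dn) = (95.5971−150.4044)/(133.6529−78.8456) = -1.0000. V = [p*·95.5971 + (1−p*)·150.4044]/1.12 = 108.5343. B = V − Δ·S = 204.6875.
(2,1): S=162.9914. Δ = (V_up−V_dn)/(S_up−S_dn) = (30.0208−95.5971)/(226.5580−133.6529) = -0.7058. V = [p*·30.0208 + (1−p*)·95.5971]/1.12 = 54.5386. B = V − Δ·S = 169.5847.
(2,2): S=276.2903. Δ = (V_up−V_dn)/(S_up−S_dn) = (0.0000−30.0208)/(384.0435−226.5580) = -0.1906. V = [p*·0.0000 + (1−p*)·30.0208]/1.12 = 12.6967. B = V − Δ·S = 65.3647.
(1,0): S=117.2600. Δ = (V_up−V_dn)/(S_up−S_dn) = (54.5386−108.5343)/(162.9914−96.1532) = -0.8079. V = [p*·54.5386 + (1−p*)·108.5343]/1.12 = 71.5317. B = V − Δ·S = 166.2610.
(1,1): S=198.7700. Δ = (V_up−V_dn)/(S_up−S_dn) = (12.6967−54.5386)/(276.2903−162.9914) = -0.3693. V = [p*·12.6967 + (1−p*)·54.5386]/1.12 = 29.0326. B = V − Δ·S = 102.4394.
(0,0): S=143.0000. Δ = (V_up−V_dn)/(S_up−S_dn) = (29.0326−71.5317)/(198.7700−117.2600) = -0.5214. V = [p*·29.0326 + (1−p*)·71.5317]/1.12 = 43.8962. B = V − Δ·S = 118.4560.
Self-financing check: at every node Δ·S+B equals the discounted successor values.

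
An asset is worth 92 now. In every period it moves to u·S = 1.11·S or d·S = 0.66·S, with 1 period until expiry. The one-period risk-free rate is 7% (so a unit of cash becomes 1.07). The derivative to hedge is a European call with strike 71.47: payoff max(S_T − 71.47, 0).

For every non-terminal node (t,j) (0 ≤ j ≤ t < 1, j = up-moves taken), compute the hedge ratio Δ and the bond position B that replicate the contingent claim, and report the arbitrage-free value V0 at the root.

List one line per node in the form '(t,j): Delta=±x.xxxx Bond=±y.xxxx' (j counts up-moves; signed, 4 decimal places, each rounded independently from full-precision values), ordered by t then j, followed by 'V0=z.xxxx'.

The replicating-portfolio and risk-neutral prices coincide; use p* = (1.07−0.66)/(1.11−0.66) = 0.9111 for the latter.
Payoff layer (t=1): V(1,0)=0.0000, V(1,1)=30.6500
(0,0): S=92.0000. Δ = (V_up−V_dn)/(S_up−S_dn) = (30.6500−0.0000)/(102.1200−60.7200) = 0.7403. V = [p*·30.6500 + (1−p*)·0.0000]/1.07 = 26.0987. B = V − Δ·S = -42.0125.
The time-0 hedge costs 26.0987, which is the no-arbitrage price.

(0,0): Delta=0.7403 Bond=-42.0125
V0=26.0987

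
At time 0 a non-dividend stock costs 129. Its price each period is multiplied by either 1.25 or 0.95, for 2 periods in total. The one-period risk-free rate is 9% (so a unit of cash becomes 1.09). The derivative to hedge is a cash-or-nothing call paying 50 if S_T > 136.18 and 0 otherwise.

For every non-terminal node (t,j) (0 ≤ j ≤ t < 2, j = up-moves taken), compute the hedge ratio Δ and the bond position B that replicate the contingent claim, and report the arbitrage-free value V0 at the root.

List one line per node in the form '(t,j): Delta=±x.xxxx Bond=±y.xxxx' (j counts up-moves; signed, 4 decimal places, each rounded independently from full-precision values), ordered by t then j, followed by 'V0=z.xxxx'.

Risk-neutral probability p* = (R−d)/(u−d) = (1.09−0.95)/(1.25−0.95) = 0.4667.
Terminal payoffs: V(2,0)=0.0000, V(2,1)=50.0000, V(2,2)=50.0000
Node (1,0) S=122.5500: V=(p*·50.0000+(1−p*)·0.0000)/1.09=21.4067; Δ=(50.0000−0.0000)/(153.1875−116.4225)=1.3600; B=V−Δ·S=-145.2599
Node (1,1) S=161.2500: V=(p*·50.0000+(1−p*)·50.0000)/1.09=45.8716; Δ=(50.0000−50.0000)/(201.5625−153.1875)=0.0000; B=V−Δ·S=45.8716
Node (0,0) S=129.0000: V=(p*·45.8716+(1−p*)·21.4067)/1.09=30.1134; Δ=(45.8716−21.4067)/(161.2500−122.5500)=0.6322; B=V−Δ·S=-51.4360
Root portfolio cost Δ·129+B reproduces V0=30.1134.

(0,0): Delta=0.6322 Bond=-51.4360
(1,0): Delta=1.3600 Bond=-145.2599
(1,1): Delta=0.0000 Bond=45.8716
V0=30.1134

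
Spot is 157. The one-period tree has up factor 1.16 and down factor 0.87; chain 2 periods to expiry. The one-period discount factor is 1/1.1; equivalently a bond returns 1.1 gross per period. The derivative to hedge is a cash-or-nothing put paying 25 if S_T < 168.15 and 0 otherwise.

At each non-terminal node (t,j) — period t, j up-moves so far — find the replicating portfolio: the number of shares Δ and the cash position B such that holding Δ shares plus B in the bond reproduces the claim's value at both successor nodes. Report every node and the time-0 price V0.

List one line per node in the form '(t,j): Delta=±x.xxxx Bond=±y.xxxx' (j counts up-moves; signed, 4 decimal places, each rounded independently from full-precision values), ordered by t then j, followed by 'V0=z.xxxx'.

(0,0): Delta=-0.3959 Bond=69.8205
(1,0): Delta=0.0000 Bond=22.7273
(1,1): Delta=-0.4734 Bond=90.9091
V0=7.6650

Under the risk-neutral measure, an up-move has probability p* = (R−d)/(u−d) = 0.7931 and values discount at R = 1.1.
Payoff layer (t=2): V(2,0)=25.0000, V(2,1)=25.0000, V(2,2)=0.0000
(1,0): S=136.5900. Δ = (V_up−V_dn)/(S_up−S_dn) = (25.0000−25.0000)/(158.4444−118.8333) = 0.0000. V = [p*·25.0000 + (1−p*)·25.0000]/1.1 = 22.7273. B = V − Δ·S = 22.7273.
(1,1): S=182.1200. Δ = (V_up−V_dn)/(S_up−S_dn) = (0.0000−25.0000)/(211.2592−158.4444) = -0.4734. V = [p*·0.0000 + (1−p*)·25.0000]/1.1 = 4.7022. B = V − Δ·S = 90.9091.
(0,0): S=157.0000. Δ = (V_up−V_dn)/(S_up−S_dn) = (4.7022−22.7273)/(182.1200−136.5900) = -0.3959. V = [p*·4.7022 + (1−p*)·22.7273]/1.1 = 7.6650. B = V − Δ·S = 69.8205.
Each (Δ,B) replicates both successor values, so the strategy is self-financing and V0 is arbitrage-free.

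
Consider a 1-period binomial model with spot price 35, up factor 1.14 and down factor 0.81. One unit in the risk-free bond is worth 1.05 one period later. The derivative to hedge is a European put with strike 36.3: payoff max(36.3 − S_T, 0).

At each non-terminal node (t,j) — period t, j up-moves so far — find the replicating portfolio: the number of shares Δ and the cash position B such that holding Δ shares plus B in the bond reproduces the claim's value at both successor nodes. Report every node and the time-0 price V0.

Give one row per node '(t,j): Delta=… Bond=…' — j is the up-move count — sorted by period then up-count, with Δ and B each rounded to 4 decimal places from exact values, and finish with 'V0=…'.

No-arbitrage ⇒ martingale measure with p* = (R−d)/(u−d) = 0.7273.
Terminal values V(1,·): V(1,0)=7.9500, V(1,1)=0.0000
Node (0,0) S=35.0000: V=(p*·0.0000+(1−p*)·7.9500)/1.05=2.0649; Δ=(0.0000−7.9500)/(39.9000−28.3500)=-0.6883; B=V−Δ·S=26.1558
Root portfolio cost Δ·35+B reproduces V0=2.0649.

(0,0): Delta=-0.6883 Bond=26.1558
V0=2.0649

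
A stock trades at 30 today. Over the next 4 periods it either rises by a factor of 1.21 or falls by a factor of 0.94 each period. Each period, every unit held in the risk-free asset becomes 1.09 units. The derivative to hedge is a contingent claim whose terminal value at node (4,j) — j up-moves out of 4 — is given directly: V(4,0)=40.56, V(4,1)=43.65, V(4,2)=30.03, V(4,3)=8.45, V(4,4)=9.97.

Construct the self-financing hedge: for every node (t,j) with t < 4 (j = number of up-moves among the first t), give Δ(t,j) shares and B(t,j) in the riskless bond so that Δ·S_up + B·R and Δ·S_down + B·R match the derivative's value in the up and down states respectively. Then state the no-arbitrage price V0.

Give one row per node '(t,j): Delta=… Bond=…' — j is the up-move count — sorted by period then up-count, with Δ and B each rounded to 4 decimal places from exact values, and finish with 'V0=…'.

(0,0): Delta=-1.2234 Bond=54.1343
(1,0): Delta=-1.4123 Bond=64.3349
(1,1): Delta=-1.1059 Bond=54.7435
(2,0): Delta=-0.7939 Bond=53.7317
(2,1): Delta=-1.7967 Bond=83.2396
(2,2): Delta=-0.6766 Bond=40.8151
(3,0): Delta=0.4593 Bond=27.3415
(3,1): Delta=-1.5727 Bond=83.5484
(3,2): Delta=-1.9358 Bond=96.4774
(3,3): Delta=0.1059 Bond=2.8974
V0=17.4335

Under the risk-neutral measure, an up-move has probability p* = (R−d)/(u−d) = 0.5556 and values discount at R = 1.09.
Payoff layer (t=4): V(4,0)=40.5600, V(4,1)=43.6500, V(4,2)=30.0300, V(4,3)=8.4500, V(4,4)=9.9700
Node (3,0) S=24.9175: V=(p*·43.6500+(1−p*)·40.5600)/1.09=38.7859; Δ=(43.6500−40.5600)/(30.1502−23.4225)=0.4593; B=V−Δ·S=27.3415
Node (3,1) S=32.0747: V=(p*·30.0300+(1−p*)·43.6500)/1.09=33.1040; Δ=(30.0300−43.6500)/(38.8104−30.1502)=-1.5727; B=V−Δ·S=83.5484
Node (3,2) S=41.2876: V=(p*·8.4500+(1−p*)·30.0300)/1.09=16.5515; Δ=(8.4500−30.0300)/(49.9580−38.8104)=-1.9358; B=V−Δ·S=96.4774
Node (3,3) S=53.1468: V=(p*·9.9700+(1−p*)·8.4500)/1.09=8.5270; Δ=(9.9700−8.4500)/(64.3077−49.9580)=0.1059; B=V−Δ·S=2.8974
Node (2,0) S=26.5080: V=(p*·33.1040+(1−p*)·38.7859)/1.09=32.6874; Δ=(33.1040−38.7859)/(32.0747−24.9175)=-0.7939; B=V−Δ·S=53.7317
Node (2,1) S=34.1220: V=(p*·16.5515+(1−p*)·33.1040)/1.09=21.9341; Δ=(16.5515−33.1040)/(41.2876−32.0747)=-1.7967; B=V−Δ·S=83.2396
Node (2,2) S=43.9230: V=(p*·8.5270+(1−p*)·16.5515)/1.09=11.0949; Δ=(8.5270−16.5515)/(53.1468−41.2876)=-0.6766; B=V−Δ·S=40.8151
Node (1,0) S=28.2000: V=(p*·21.9341+(1−p*)·32.6874)/1.09=24.5077; Δ=(21.9341−32.6874)/(34.1220−26.5080)=-1.4123; B=V−Δ·S=64.3349
Node (1,1) S=36.3000: V=(p*·11.0949+(1−p*)·21.9341)/1.09=14.5985; Δ=(11.0949−21.9341)/(43.9230−34.1220)=-1.1059; B=V−Δ·S=54.7435
Node (0,0) S=30.0000: V=(p*·14.5985+(1−p*)·24.5077)/1.09=17.4335; Δ=(14.5985−24.5077)/(36.3000−28.2000)=-1.2234; B=V−Δ·S=54.1343
Check: Δ(0,0)·S0 + B(0,0) = 17.4335 = V0.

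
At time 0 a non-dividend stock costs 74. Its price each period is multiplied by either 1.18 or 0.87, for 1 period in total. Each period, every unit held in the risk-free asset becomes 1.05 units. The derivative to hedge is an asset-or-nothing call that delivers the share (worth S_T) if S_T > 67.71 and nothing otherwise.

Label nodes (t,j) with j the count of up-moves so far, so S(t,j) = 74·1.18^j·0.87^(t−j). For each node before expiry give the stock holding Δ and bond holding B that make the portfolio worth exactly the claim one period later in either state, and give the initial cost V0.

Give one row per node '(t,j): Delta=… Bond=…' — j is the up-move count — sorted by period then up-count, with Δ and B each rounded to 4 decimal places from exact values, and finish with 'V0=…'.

Under the risk-neutral measure, an up-move has probability p* = (R−d)/(u−d) = 0.5806 and values discount at R = 1.05.
Payoff layer (t=1): V(1,0)=0.0000, V(1,1)=87.3200
  t=0,j=0: stock 74.0000 → up 87.3200 (V=87.3200), down 64.3800 (V=0.0000). Price 48.2876; hedge Δ=3.8065, bond B=-233.3899.
Check: Δ(0,0)·S0 + B(0,0) = 48.2876 = V0.

(0,0): Delta=3.8065 Bond=-233.3899
V0=48.2876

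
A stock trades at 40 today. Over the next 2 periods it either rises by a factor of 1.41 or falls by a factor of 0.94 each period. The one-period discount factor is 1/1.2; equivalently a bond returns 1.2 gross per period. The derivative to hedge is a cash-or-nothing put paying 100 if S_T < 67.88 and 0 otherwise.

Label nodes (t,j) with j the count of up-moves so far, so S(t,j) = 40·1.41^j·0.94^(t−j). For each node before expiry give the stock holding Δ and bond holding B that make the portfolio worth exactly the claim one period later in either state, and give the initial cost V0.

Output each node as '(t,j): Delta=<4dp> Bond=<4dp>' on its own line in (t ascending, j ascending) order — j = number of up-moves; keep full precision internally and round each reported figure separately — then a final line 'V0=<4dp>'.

(0,0): Delta=-2.4521 Bond=146.2766
(1,0): Delta=0.0000 Bond=83.3333
(1,1): Delta=-3.7724 Bond=250.0000
V0=48.1930

The replicating-portfolio and risk-neutral prices coincide; use p* = (1.2−0.94)/(1.41−0.94) = 0.5532 for the latter.
At expiry t=2: V(2,0)=100.0000, V(2,1)=100.0000, V(2,2)=0.0000
Node (1,0) S=37.6000: V=(p*·100.0000+(1−p*)·100.0000)/1.2=83.3333; Δ=(100.0000−100.0000)/(53.0160−35.3440)=0.0000; B=V−Δ·S=83.3333
Node (1,1) S=56.4000: V=(p*·0.0000+(1−p*)·100.0000)/1.2=37.2340; Δ=(0.0000−100.0000)/(79.5240−53.0160)=-3.7724; B=V−Δ·S=250.0000
Node (0,0) S=40.0000: V=(p*·37.2340+(1−p*)·83.3333)/1.2=48.1930; Δ=(37.2340−83.3333)/(56.4000−37.6000)=-2.4521; B=V−Δ·S=146.2766
Check: Δ(0,0)·S0 + B(0,0) = 48.1930 = V0.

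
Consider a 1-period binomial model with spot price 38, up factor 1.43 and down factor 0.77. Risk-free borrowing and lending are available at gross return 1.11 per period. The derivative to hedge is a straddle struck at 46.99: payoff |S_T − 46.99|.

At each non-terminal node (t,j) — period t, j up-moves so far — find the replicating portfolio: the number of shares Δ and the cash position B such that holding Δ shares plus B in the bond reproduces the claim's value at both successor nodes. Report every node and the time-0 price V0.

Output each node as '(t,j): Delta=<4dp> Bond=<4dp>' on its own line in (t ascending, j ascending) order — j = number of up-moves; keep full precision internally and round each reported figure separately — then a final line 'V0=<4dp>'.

No-arbitrage ⇒ martingale measure with p* = (R−d)/(u−d) = 0.5152.
At expiry t=1: V(1,0)=17.7300, V(1,1)=7.3500
Node (0,0) S=38.0000: V=(p*·7.3500+(1−p*)·17.7300)/1.11=11.1556; Δ=(7.3500−17.7300)/(54.3400−29.2600)=-0.4139; B=V−Δ·S=26.8829
Root portfolio cost Δ·38+B reproduces V0=11.1556.

(0,0): Delta=-0.4139 Bond=26.8829
V0=11.1556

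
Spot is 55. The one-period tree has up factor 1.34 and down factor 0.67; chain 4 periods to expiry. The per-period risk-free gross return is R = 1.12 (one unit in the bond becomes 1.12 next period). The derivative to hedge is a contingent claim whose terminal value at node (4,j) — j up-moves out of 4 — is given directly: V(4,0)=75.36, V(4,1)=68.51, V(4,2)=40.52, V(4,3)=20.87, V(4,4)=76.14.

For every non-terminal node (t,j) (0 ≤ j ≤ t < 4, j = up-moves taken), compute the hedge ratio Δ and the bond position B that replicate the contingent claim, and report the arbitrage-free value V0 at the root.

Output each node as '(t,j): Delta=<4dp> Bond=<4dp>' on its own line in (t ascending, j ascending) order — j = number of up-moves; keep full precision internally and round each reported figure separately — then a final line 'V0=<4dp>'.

(0,0): Delta=0.0327 Bond=25.5416
(1,0): Delta=-0.7087 Bond=55.9251
(1,1): Delta=0.2139 Bond=15.2508
(2,0): Delta=-1.1361 Bond=73.1886
(2,1): Delta=-0.6042 Bond=57.4771
(2,2): Delta=0.4138 Bond=-2.6683
(3,0): Delta=-0.6181 Bond=73.4018
(3,1): Delta=-1.2627 Bond=86.1607
(3,2): Delta=-0.4432 Bond=53.7232
(3,3): Delta=0.6234 Bond=-30.7143
V0=27.3375

The replicating-portfolio and risk-neutral prices coincide; use p* = (1.12−0.67)/(1.34−0.67) = 0.6716 for the latter.
Terminal payoffs: V(4,0)=75.3600, V(4,1)=68.5100, V(4,2)=40.5200, V(4,3)=20.8700, V(4,4)=76.1400
  t=3,j=0: stock 16.5420 → up 22.1662 (V=68.5100), down 11.0831 (V=75.3600). Price 63.1779; hedge Δ=-0.6181, bond B=73.4018.
  t=3,j=1: stock 33.0839 → up 44.3325 (V=40.5200), down 22.1662 (V=68.5100). Price 44.3846; hedge Δ=-1.2627, bond B=86.1607.
  t=3,j=2: stock 66.1679 → up 88.6649 (V=20.8700), down 44.3325 (V=40.5200). Price 24.3949; hedge Δ=-0.4432, bond B=53.7232.
  t=3,j=3: stock 132.3357 → up 177.3299 (V=76.1400), down 88.6649 (V=20.8700). Price 51.7783; hedge Δ=0.6234, bond B=-30.7143.
  t=2,j=0: stock 24.6895 → up 33.0839 (V=44.3846), down 16.5420 (V=63.1779). Price 45.1389; hedge Δ=-1.1361, bond B=73.1886.
  t=2,j=1: stock 49.3790 → up 66.1679 (V=24.3949), down 33.0839 (V=44.3846). Price 27.6417; hedge Δ=-0.6042, bond B=57.4771.
  t=2,j=2: stock 98.7580 → up 132.3357 (V=51.7783), down 66.1679 (V=24.3949). Price 38.2024; hedge Δ=0.4138, bond B=-2.6683.
  t=1,j=0: stock 36.8500 → up 49.3790 (V=27.6417), down 24.6895 (V=45.1389). Price 29.8098; hedge Δ=-0.7087, bond B=55.9251.
  t=1,j=1: stock 73.7000 → up 98.7580 (V=38.2024), down 49.3790 (V=27.6417). Price 31.0131; hedge Δ=0.2139, bond B=15.2508.
  t=0,j=0: stock 55.0000 → up 73.7000 (V=31.0131), down 36.8500 (V=29.8098). Price 27.3375; hedge Δ=0.0327, bond B=25.5416.
The time-0 hedge costs 27.3375, which is the no-arbitrage price.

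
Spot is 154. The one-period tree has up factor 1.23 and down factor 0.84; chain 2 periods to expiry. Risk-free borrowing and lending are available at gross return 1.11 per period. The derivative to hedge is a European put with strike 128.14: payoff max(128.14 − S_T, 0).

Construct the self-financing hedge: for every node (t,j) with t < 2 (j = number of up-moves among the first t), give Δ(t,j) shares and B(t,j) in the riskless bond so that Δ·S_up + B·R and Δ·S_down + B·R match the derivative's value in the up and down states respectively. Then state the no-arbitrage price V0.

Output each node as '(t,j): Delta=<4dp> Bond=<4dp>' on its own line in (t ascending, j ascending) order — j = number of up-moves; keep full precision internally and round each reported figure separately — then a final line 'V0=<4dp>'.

(0,0): Delta=-0.0899 Bond=15.3408
(1,0): Delta=-0.3861 Bond=55.3418
(1,1): Delta=0.0000 Bond=0.0000
V0=1.4967

No-arbitrage ⇒ martingale measure with p* = (R−d)/(u−d) = 0.6923.
Terminal payoffs: V(2,0)=19.4776, V(2,1)=0.0000, V(2,2)=0.0000
Node (1,0) S=129.3600: V=(p*·0.0000+(1−p*)·19.4776)/1.11=5.3992; Δ=(0.0000−19.4776)/(159.1128−108.6624)=-0.3861; B=V−Δ·S=55.3418
Node (1,1) S=189.4200: V=(p*·0.0000+(1−p*)·0.0000)/1.11=0.0000; Δ=(0.0000−0.0000)/(232.9866−159.1128)=0.0000; B=V−Δ·S=0.0000
Node (0,0) S=154.0000: V=(p*·0.0000+(1−p*)·5.3992)/1.11=1.4967; Δ=(0.0000−5.3992)/(189.4200−129.3600)=-0.0899; B=V−Δ·S=15.3408
Each (Δ,B) replicates both successor values, so the strategy is self-financing and V0 is arbitrage-free.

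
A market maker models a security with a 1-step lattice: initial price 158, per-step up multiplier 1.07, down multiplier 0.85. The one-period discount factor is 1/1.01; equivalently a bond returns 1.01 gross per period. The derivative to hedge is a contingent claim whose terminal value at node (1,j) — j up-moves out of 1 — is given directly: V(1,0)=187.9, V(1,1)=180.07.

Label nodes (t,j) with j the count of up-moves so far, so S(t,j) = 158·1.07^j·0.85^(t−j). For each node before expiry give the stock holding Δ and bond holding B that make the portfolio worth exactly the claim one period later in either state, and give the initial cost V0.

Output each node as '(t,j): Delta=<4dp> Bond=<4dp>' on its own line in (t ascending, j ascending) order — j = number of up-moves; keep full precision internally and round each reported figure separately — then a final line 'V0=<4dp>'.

(0,0): Delta=-0.2253 Bond=215.9923
V0=180.4014

No-arbitrage ⇒ martingale measure with p* = (R−d)/(u−d) = 0.7273.
Terminal payoffs: V(1,0)=187.9000, V(1,1)=180.0700
  t=0,j=0: stock 158.0000 → up 169.0600 (V=180.0700), down 134.3000 (V=187.9000). Price 180.4014; hedge Δ=-0.2253, bond B=215.9923.
Check: Δ(0,0)·S0 + B(0,0) = 180.4014 = V0.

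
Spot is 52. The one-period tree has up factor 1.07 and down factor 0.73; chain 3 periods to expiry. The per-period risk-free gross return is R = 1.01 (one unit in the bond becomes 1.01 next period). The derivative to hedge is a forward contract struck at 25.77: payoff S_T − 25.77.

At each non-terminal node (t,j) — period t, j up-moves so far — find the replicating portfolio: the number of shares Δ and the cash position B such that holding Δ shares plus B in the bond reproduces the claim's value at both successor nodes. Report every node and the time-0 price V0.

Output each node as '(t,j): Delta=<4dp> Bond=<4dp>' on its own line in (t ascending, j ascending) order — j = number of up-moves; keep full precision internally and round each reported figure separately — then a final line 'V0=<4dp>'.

(0,0): Delta=1.0000 Bond=-25.0121
(1,0): Delta=1.0000 Bond=-25.2622
(1,1): Delta=1.0000 Bond=-25.2622
(2,0): Delta=1.0000 Bond=-25.5149
(2,1): Delta=1.0000 Bond=-25.5149
(2,2): Delta=1.0000 Bond=-25.5149
V0=26.9879

No-arbitrage ⇒ martingale measure with p* = (R−d)/(u−d) = 0.8235.
Terminal values V(3,·): V(3,0)=-5.5411, V(3,1)=3.8806, V(3,2)=17.6904, V(3,3)=37.9322
Node (2,0) S=27.7108: V=(p*·3.8806+(1−p*)·-5.5411)/1.01=2.1959; Δ=(3.8806−-5.5411)/(29.6506−20.2289)=1.0000; B=V−Δ·S=-25.5149
Node (2,1) S=40.6172: V=(p*·17.6904+(1−p*)·3.8806)/1.01=15.1023; Δ=(17.6904−3.8806)/(43.4604−29.6506)=1.0000; B=V−Δ·S=-25.5149
Node (2,2) S=59.5348: V=(p*·37.9322+(1−p*)·17.6904)/1.01=34.0199; Δ=(37.9322−17.6904)/(63.7022−43.4604)=1.0000; B=V−Δ·S=-25.5149
Node (1,0) S=37.9600: V=(p*·15.1023+(1−p*)·2.1959)/1.01=12.6978; Δ=(15.1023−2.1959)/(40.6172−27.7108)=1.0000; B=V−Δ·S=-25.2622
Node (1,1) S=55.6400: V=(p*·34.0199+(1−p*)·15.1023)/1.01=30.3778; Δ=(34.0199−15.1023)/(59.5348−40.6172)=1.0000; B=V−Δ·S=-25.2622
Node (0,0) S=52.0000: V=(p*·30.3778+(1−p*)·12.6978)/1.01=26.9879; Δ=(30.3778−12.6978)/(55.6400−37.9600)=1.0000; B=V−Δ·S=-25.0121
Each (Δ,B) replicates both successor values, so the strategy is self-financing and V0 is arbitrage-free.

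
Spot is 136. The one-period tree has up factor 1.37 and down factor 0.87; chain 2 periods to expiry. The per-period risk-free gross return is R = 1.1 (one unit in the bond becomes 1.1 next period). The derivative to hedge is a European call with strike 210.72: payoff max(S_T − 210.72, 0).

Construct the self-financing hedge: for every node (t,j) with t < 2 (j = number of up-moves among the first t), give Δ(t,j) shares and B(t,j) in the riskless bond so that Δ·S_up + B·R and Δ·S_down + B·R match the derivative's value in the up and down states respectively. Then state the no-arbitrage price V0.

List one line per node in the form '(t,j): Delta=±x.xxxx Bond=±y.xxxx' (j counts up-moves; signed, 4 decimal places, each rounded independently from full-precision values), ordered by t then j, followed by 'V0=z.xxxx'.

The replicating-portfolio and risk-neutral prices coincide; use p* = (1.1−0.87)/(1.37−0.87) = 0.4600 for the latter.
Payoff layer (t=2): V(2,0)=0.0000, V(2,1)=0.0000, V(2,2)=44.5384
(1,0): S=118.3200. Δ = (V_up−V_dn)/(S_up−S_dn) = (0.0000−0.0000)/(162.0984−102.9384) = 0.0000. V = [p*·0.0000 + (1−p*)·0.0000]/1.1 = 0.0000. B = V − Δ·S = 0.0000.
(1,1): S=186.3200. Δ = (V_up−V_dn)/(S_up−S_dn) = (44.5384−0.0000)/(255.2584−162.0984) = 0.4781. V = [p*·44.5384 + (1−p*)·0.0000]/1.1 = 18.6251. B = V − Δ·S = -70.4517.
(0,0): S=136.0000. Δ = (V_up−V_dn)/(S_up−S_dn) = (18.6251−0.0000)/(186.3200−118.3200) = 0.2739. V = [p*·18.6251 + (1−p*)·0.0000]/1.1 = 7.7887. B = V − Δ·S = -29.4616.
Each (Δ,B) replicates both successor values, so the strategy is self-financing and V0 is arbitrage-free.

(0,0): Delta=0.2739 Bond=-29.4616
(1,0): Delta=0.0000 Bond=0.0000
(1,1): Delta=0.4781 Bond=-70.4517
V0=7.7887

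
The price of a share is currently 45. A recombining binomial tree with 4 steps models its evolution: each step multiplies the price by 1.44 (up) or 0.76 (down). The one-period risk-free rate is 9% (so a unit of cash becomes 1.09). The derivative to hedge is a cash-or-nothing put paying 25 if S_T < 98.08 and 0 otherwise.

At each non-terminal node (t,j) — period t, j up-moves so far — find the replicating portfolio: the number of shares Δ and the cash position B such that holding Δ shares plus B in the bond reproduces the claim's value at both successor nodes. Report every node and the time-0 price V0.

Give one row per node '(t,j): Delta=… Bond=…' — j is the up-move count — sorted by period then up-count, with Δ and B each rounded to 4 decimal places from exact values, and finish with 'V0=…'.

Since d<R<u, set p* = (R−d)/(u−d) = 0.4853; price each node as the discounted p*-expectation of its children.
Terminal values V(4,·): V(4,0)=25.0000, V(4,1)=25.0000, V(4,2)=25.0000, V(4,3)=0.0000, V(4,4)=0.0000
Node (3,0) S=19.7539: V=(p*·25.0000+(1−p*)·25.0000)/1.09=22.9358; Δ=(25.0000−25.0000)/(28.4456−15.0130)=0.0000; B=V−Δ·S=22.9358
Node (3,1) S=37.4285: V=(p*·25.0000+(1−p*)·25.0000)/1.09=22.9358; Δ=(25.0000−25.0000)/(53.8970−28.4456)=0.0000; B=V−Δ·S=22.9358
Node (3,2) S=70.9171: V=(p*·0.0000+(1−p*)·25.0000)/1.09=11.8052; Δ=(0.0000−25.0000)/(102.1207−53.8970)=-0.5184; B=V−Δ·S=48.5699
Node (3,3) S=134.3693: V=(p*·0.0000+(1−p*)·0.0000)/1.09=0.0000; Δ=(0.0000−0.0000)/(193.4918−102.1207)=0.0000; B=V−Δ·S=0.0000
Node (2,0) S=25.9920: V=(p*·22.9358+(1−p*)·22.9358)/1.09=21.0420; Δ=(22.9358−22.9358)/(37.4285−19.7539)=0.0000; B=V−Δ·S=21.0420
Node (2,1) S=49.2480: V=(p*·11.8052+(1−p*)·22.9358)/1.09=16.0864; Δ=(11.8052−22.9358)/(70.9171−37.4285)=-0.3324; B=V−Δ·S=32.4549
Node (2,2) S=93.3120: V=(p*·0.0000+(1−p*)·11.8052)/1.09=5.5745; Δ=(0.0000−11.8052)/(134.3693−70.9171)=-0.1860; B=V−Δ·S=22.9351
Node (1,0) S=34.2000: V=(p*·16.0864+(1−p*)·21.0420)/1.09=17.0982; Δ=(16.0864−21.0420)/(49.2480−25.9920)=-0.2131; B=V−Δ·S=24.3859
Node (1,1) S=64.8000: V=(p*·5.5745+(1−p*)·16.0864)/1.09=10.0780; Δ=(5.5745−16.0864)/(93.3120−49.2480)=-0.2386; B=V−Δ·S=25.5367
Node (0,0) S=45.0000: V=(p*·10.0780+(1−p*)·17.0982)/1.09=12.5609; Δ=(10.0780−17.0982)/(64.8000−34.2000)=-0.2294; B=V−Δ·S=22.8847
Check: Δ(0,0)·S0 + B(0,0) = 12.5609 = V0.

(0,0): Delta=-0.2294 Bond=22.8847
(1,0): Delta=-0.2131 Bond=24.3859
(1,1): Delta=-0.2386 Bond=25.5367
(2,0): Delta=0.0000 Bond=21.0420
(2,1): Delta=-0.3324 Bond=32.4549
(2,2): Delta=-0.1860 Bond=22.9351
(3,0): Delta=0.0000 Bond=22.9358
(3,1): Delta=0.0000 Bond=22.9358
(3,2): Delta=-0.5184 Bond=48.5699
(3,3): Delta=0.0000 Bond=0.0000
V0=12.5609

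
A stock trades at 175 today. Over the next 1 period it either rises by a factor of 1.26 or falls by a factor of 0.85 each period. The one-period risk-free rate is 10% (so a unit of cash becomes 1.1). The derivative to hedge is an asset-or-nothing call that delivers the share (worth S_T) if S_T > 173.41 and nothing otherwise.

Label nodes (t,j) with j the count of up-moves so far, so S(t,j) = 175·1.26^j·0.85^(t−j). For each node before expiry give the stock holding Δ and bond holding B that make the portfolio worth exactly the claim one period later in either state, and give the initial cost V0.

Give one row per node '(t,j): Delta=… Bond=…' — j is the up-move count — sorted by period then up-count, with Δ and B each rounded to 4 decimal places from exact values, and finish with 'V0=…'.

Under the risk-neutral measure, an up-move has probability p* = (R−d)/(u−d) = 0.6098 and values discount at R = 1.1.
Terminal payoffs: V(1,0)=0.0000, V(1,1)=220.5000
Node (0,0) S=175.0000: V=(p*·220.5000+(1−p*)·0.0000)/1.1=122.2284; Δ=(220.5000−0.0000)/(220.5000−148.7500)=3.0732; B=V−Δ·S=-415.5765
The time-0 hedge costs 122.2284, which is the no-arbitrage price.

(0,0): Delta=3.0732 Bond=-415.5765
V0=122.2284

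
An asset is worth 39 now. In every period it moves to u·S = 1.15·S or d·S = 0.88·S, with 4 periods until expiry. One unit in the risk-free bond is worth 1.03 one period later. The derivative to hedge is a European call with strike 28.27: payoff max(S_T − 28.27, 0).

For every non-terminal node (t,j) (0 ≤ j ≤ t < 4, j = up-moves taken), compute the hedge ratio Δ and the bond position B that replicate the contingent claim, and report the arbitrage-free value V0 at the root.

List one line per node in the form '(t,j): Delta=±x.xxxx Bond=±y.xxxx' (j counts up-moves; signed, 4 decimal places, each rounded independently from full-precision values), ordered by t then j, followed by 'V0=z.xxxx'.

(0,0): Delta=0.9628 Bond=-23.4956
(1,0): Delta=0.9019 Bond=-22.1123
(1,1): Delta=1.0000 Bond=-25.8711
(2,0): Delta=0.7417 Bond=-17.9363
(2,1): Delta=1.0000 Bond=-26.6472
(2,2): Delta=1.0000 Bond=-26.6472
(3,0): Delta=0.3197 Bond=-7.2590
(3,1): Delta=1.0000 Bond=-27.4466
(3,2): Delta=1.0000 Bond=-27.4466
(3,3): Delta=1.0000 Bond=-27.4466
V0=14.0517

Risk-neutral probability p* = (R−d)/(u−d) = (1.03−0.88)/(1.15−0.88) = 0.5556.
At expiry t=4: V(4,0)=0.0000, V(4,1)=2.2940, V(4,2)=11.6716, V(4,3)=23.9264, V(4,4)=39.9412
(3,0): S=26.5774. Δ = (V_up−V_dn)/(S_up−S_dn) = (2.2940−0.0000)/(30.5640−23.3881) = 0.3197. V = [p*·2.2940 + (1−p*)·0.0000]/1.03 = 1.2373. B = V − Δ·S = -7.2590.
(3,1): S=34.7318. Δ = (V_up−V_dn)/(S_up−S_dn) = (11.6716−2.2940)/(39.9416−30.5640) = 1.0000. V = [p*·11.6716 + (1−p*)·2.2940]/1.03 = 7.2852. B = V − Δ·S = -27.4466.
(3,2): S=45.3882. Δ = (V_up−V_dn)/(S_up−S_dn) = (23.9264−11.6716)/(52.1964−39.9416) = 1.0000. V = [p*·23.9264 + (1−p*)·11.6716]/1.03 = 17.9416. B = V − Δ·S = -27.4466.
(3,3): S=59.3141. Δ = (V_up−V_dn)/(S_up−S_dn) = (39.9412−23.9264)/(68.2112−52.1964) = 1.0000. V = [p*·39.9412 + (1−p*)·23.9264]/1.03 = 31.8675. B = V − Δ·S = -27.4466.
(2,0): S=30.2016. Δ = (V_up−V_dn)/(S_up−S_dn) = (7.2852−1.2373)/(34.7318−26.5774) = 0.7417. V = [p*·7.2852 + (1−p*)·1.2373]/1.03 = 4.4634. B = V − Δ·S = -17.9363.
(2,1): S=39.4680. Δ = (V_up−V_dn)/(S_up−S_dn) = (17.9416−7.2852)/(45.3882−34.7318) = 1.0000. V = [p*·17.9416 + (1−p*)·7.2852]/1.03 = 12.8208. B = V − Δ·S = -26.6472.
(2,2): S=51.5775. Δ = (V_up−V_dn)/(S_up−S_dn) = (31.8675−17.9416)/(59.3141−45.3882) = 1.0000. V = [p*·31.8675 + (1−p*)·17.9416]/1.03 = 24.9303. B = V − Δ·S = -26.6472.
(1,0): S=34.3200. Δ = (V_up−V_dn)/(S_up−S_dn) = (12.8208−4.4634)/(39.4680−30.2016) = 0.9019. V = [p*·12.8208 + (1−p*)·4.4634]/1.03 = 8.8412. B = V − Δ·S = -22.1123.
(1,1): S=44.8500. Δ = (V_up−V_dn)/(S_up−S_dn) = (24.9303−12.8208)/(51.5775−39.4680) = 1.0000. V = [p*·24.9303 + (1−p*)·12.8208]/1.03 = 18.9789. B = V − Δ·S = -25.8711.
(0,0): S=39.0000. Δ = (V_up−V_dn)/(S_up−S_dn) = (18.9789−8.8412)/(44.8500−34.3200) = 0.9628. V = [p*·18.9789 + (1−p*)·8.8412]/1.03 = 14.0517. B = V − Δ·S = -23.4956.
Self-financing check: at every node Δ·S+B equals the discounted successor values.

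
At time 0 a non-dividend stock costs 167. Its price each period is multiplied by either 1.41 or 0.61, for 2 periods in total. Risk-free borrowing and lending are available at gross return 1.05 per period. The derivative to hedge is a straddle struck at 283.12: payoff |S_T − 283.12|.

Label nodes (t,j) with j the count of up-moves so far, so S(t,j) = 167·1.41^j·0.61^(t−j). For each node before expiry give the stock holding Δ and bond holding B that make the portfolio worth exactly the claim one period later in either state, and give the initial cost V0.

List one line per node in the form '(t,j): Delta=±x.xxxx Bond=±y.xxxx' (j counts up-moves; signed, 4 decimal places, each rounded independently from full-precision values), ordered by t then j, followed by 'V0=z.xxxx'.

Under the risk-neutral measure, an up-move has probability p* = (R−d)/(u−d) = 0.5500 and values discount at R = 1.05.
At expiry t=2: V(2,0)=220.9793, V(2,1)=139.4833, V(2,2)=48.8927
  t=1,j=0: stock 101.8700 → up 143.6367 (V=139.4833), down 62.1407 (V=220.9793). Price 167.7681; hedge Δ=-1.0000, bond B=269.6381.
  t=1,j=1: stock 235.4700 → up 332.0127 (V=48.8927), down 143.6367 (V=139.4833). Price 85.3890; hedge Δ=-0.4809, bond B=198.6273.
  t=0,j=0: stock 167.0000 → up 235.4700 (V=85.3890), down 101.8700 (V=167.7681). Price 116.6282; hedge Δ=-0.6166, bond B=219.6020.
The time-0 hedge costs 116.6282, which is the no-arbitrage price.

(0,0): Delta=-0.6166 Bond=219.6020
(1,0): Delta=-1.0000 Bond=269.6381
(1,1): Delta=-0.4809 Bond=198.6273
V0=116.6282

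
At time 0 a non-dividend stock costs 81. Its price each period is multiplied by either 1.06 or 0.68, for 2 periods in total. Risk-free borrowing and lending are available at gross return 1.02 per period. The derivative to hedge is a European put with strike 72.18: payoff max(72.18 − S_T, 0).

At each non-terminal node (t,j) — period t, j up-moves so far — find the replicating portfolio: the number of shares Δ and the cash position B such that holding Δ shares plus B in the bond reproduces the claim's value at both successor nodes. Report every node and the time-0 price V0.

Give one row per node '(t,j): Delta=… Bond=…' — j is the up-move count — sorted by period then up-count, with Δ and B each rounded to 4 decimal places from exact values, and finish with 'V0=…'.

(0,0): Delta=-0.4633 Bond=40.3966
(1,0): Delta=-1.0000 Bond=70.7647
(1,1): Delta=-0.4228 Bond=37.7268
V0=2.8675

The replicating-portfolio and risk-neutral prices coincide; use p* = (1.02−0.68)/(1.06−0.68) = 0.8947 for the latter.
Payoff layer (t=2): V(2,0)=34.7256, V(2,1)=13.7952, V(2,2)=0.0000
Node (1,0) S=55.0800: V=(p*·13.7952+(1−p*)·34.7256)/1.02=15.6847; Δ=(13.7952−34.7256)/(58.3848−37.4544)=-1.0000; B=V−Δ·S=70.7647
Node (1,1) S=85.8600: V=(p*·0.0000+(1−p*)·13.7952)/1.02=1.4237; Δ=(0.0000−13.7952)/(91.0116−58.3848)=-0.4228; B=V−Δ·S=37.7268
Node (0,0) S=81.0000: V=(p*·1.4237+(1−p*)·15.6847)/1.02=2.8675; Δ=(1.4237−15.6847)/(85.8600−55.0800)=-0.4633; B=V−Δ·S=40.3966
Self-financing check: at every node Δ·S+B equals the discounted successor values.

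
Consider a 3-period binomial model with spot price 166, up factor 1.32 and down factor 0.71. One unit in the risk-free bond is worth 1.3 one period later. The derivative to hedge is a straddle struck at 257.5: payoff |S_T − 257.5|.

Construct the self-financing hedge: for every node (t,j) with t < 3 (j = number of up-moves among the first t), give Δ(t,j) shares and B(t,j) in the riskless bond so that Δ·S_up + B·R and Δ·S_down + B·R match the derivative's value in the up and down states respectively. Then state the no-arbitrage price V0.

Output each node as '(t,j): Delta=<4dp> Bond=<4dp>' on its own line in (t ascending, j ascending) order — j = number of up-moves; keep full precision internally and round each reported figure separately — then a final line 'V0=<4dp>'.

Under the risk-neutral measure, an up-move has probability p* = (R−d)/(u−d) = 0.9672 and values discount at R = 1.3.
At expiry t=3: V(3,0)=198.0868, V(3,1)=147.0416, V(3,2)=52.1407, V(3,3)=124.2947
(2,0): S=83.6806. Δ = (V_up−V_dn)/(S_up−S_dn) = (147.0416−198.0868)/(110.4584−59.4132) = -1.0000. V = [p*·147.0416 + (1−p*)·198.0868]/1.3 = 114.3963. B = V − Δ·S = 198.0769.
(2,1): S=155.5752. Δ = (V_up−V_dn)/(S_up−S_dn) = (52.1407−147.0416)/(205.3593−110.4584) = -1.0000. V = [p*·52.1407 + (1−p*)·147.0416]/1.3 = 42.5017. B = V − Δ·S = 198.0769.
(2,2): S=289.2384. Δ = (V_up−V_dn)/(S_up−S_dn) = (124.2947−52.1407)/(381.7947−205.3593) = 0.4090. V = [p*·124.2947 + (1−p*)·52.1407]/1.3 = 93.7915. B = V − Δ·S = -24.4936.
(1,0): S=117.8600. Δ = (V_up−V_dn)/(S_up−S_dn) = (42.5017−114.3963)/(155.5752−83.6806) = -1.0000. V = [p*·42.5017 + (1−p*)·114.3963]/1.3 = 34.5069. B = V − Δ·S = 152.3669.
(1,1): S=219.1200. Δ = (V_up−V_dn)/(S_up−S_dn) = (93.7915−42.5017)/(289.2384−155.5752) = 0.3837. V = [p*·93.7915 + (1−p*)·42.5017]/1.3 = 70.8538. B = V − Δ·S = -13.2279.
(0,0): S=166.0000. Δ = (V_up−V_dn)/(S_up−S_dn) = (70.8538−34.5069)/(219.1200−117.8600) = 0.3589. V = [p*·70.8538 + (1−p*)·34.5069]/1.3 = 53.5862. B = V − Δ·S = -5.9989.
Check: Δ(0,0)·S0 + B(0,0) = 53.5862 = V0.

(0,0): Delta=0.3589 Bond=-5.9989
(1,0): Delta=-1.0000 Bond=152.3669
(1,1): Delta=0.3837 Bond=-13.2279
(2,0): Delta=-1.0000 Bond=198.0769
(2,1): Delta=-1.0000 Bond=198.0769
(2,2): Delta=0.4090 Bond=-24.4936
V0=53.5862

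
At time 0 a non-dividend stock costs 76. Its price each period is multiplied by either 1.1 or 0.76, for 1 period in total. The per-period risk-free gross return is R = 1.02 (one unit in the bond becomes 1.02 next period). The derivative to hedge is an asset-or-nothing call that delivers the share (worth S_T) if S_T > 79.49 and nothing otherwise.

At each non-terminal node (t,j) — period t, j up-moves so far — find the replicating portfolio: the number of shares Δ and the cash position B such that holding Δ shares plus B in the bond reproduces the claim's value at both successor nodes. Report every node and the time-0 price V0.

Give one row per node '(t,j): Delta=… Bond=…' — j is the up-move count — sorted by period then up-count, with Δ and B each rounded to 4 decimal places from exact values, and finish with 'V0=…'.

(0,0): Delta=3.2353 Bond=-183.2065
V0=62.6759

Risk-neutral probability p* = (R−d)/(u−d) = (1.02−0.76)/(1.1−0.76) = 0.7647.
Terminal values V(1,·): V(1,0)=0.0000, V(1,1)=83.6000
(0,0): S=76.0000. Δ = (V_up−V_dn)/(S_up−S_dn) = (83.6000−0.0000)/(83.6000−57.7600) = 3.2353. V = [p*·83.6000 + (1−p*)·0.0000]/1.02 = 62.6759. B = V − Δ·S = -183.2065.
Check: Δ(0,0)·S0 + B(0,0) = 62.6759 = V0.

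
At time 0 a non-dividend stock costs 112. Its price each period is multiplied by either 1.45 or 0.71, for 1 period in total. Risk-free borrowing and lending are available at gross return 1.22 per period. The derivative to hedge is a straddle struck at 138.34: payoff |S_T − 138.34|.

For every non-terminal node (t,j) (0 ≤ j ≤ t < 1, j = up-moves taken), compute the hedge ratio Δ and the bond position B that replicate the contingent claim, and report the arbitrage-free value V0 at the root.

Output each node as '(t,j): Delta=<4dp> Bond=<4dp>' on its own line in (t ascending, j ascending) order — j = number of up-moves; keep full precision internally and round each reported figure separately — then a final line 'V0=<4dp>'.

(0,0): Delta=-0.4194 Bond=75.5498
V0=28.5769

Under the risk-neutral measure, an up-move has probability p* = (R−d)/(u−d) = 0.6892 and values discount at R = 1.22.
Terminal payoffs: V(1,0)=58.8200, V(1,1)=24.0600
Node (0,0) S=112.0000: V=(p*·24.0600+(1−p*)·58.8200)/1.22=28.5769; Δ=(24.0600−58.8200)/(162.4000−79.5200)=-0.4194; B=V−Δ·S=75.5498
Check: Δ(0,0)·S0 + B(0,0) = 28.5769 = V0.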